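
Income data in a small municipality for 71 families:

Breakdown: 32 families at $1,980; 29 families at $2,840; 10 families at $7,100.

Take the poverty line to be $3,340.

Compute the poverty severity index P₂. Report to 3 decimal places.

0.084

Incomes under z: 32×$1,980, 29×$2,840 (q = 61 of N = 71).
Normalized shortfalls: (3340−1980)/3340 = 0.4072 (×32); (3340−2840)/3340 = 0.1497 (×29).
Squared: 0.1658 (×32); 0.0224 (×29).
Sum = 5.955502; P₂ = 5.955502 / 71 = 0.084.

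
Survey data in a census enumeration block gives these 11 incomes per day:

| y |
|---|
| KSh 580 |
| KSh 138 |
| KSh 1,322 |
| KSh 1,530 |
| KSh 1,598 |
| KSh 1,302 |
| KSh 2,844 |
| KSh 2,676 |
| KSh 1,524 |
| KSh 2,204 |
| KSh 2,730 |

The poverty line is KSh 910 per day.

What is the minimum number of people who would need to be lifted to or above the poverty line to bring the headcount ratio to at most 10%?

2 of the 11 people are poor, so H = 2/11 = 0.182.
A headcount ratio of at most 10% allows at most ⌊0.10 × 11⌋ = 1 poor people.
So at least 2 − 1 = 1 must be lifted.

1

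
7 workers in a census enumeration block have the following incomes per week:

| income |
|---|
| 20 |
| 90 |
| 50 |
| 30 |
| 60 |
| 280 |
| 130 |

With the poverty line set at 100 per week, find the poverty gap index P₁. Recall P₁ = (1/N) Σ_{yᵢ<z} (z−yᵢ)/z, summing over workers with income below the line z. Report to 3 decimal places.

0.357

Below the line: 20, 30, 50, 60, 90 (q = 5 of N = 7).
Normalized shortfalls: (100−20)/100 = 0.8000; (100−30)/100 = 0.7000; (100−50)/100 = 0.5000; (100−60)/100 = 0.4000; (100−90)/100 = 0.1000.
Σ = 2.500000. Dividing by the full population N = 7 gives P₁ = 0.357.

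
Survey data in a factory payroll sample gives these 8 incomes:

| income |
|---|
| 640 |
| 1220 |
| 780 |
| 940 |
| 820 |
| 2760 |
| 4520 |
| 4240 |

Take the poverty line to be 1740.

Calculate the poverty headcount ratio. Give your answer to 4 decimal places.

5 of the 8 individuals have income below 1740.
H = 5/8 = 0.6250.

0.6250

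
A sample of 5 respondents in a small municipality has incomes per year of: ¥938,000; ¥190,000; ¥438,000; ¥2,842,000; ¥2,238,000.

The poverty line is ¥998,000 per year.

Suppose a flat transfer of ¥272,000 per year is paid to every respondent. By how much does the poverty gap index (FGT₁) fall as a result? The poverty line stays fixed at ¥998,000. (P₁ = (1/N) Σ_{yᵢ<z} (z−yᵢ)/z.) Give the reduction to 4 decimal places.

0.1210

Before: below the line — ¥190,000, ¥438,000, ¥938,000; poverty gap index (FGT₁) = 0.286172.
After the ¥272,000 transfer: below the line — ¥462,000, ¥710,000; poverty gap index (FGT₁) = 0.165130.
Reduction = 0.286172 − 0.165130 = 0.1210.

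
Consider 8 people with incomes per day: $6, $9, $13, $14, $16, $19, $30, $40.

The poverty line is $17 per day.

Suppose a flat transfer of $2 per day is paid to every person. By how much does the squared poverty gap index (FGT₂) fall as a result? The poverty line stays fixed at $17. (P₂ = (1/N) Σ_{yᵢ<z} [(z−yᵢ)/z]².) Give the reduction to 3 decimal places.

Before: below the line — $6, $9, $13, $14, $16; squared poverty gap index (FGT₂) = 0.09126.
After the $2 transfer: below the line — $8, $11, $15, $16; squared poverty gap index (FGT₂) = 0.05277.
Reduction = 0.09126 − 0.05277 = 0.038.

0.038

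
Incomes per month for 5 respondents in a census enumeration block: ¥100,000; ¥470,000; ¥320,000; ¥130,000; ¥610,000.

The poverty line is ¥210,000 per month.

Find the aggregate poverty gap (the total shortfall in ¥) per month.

¥190,000

Poor units: ¥100,000, ¥130,000 (q = 2 of N = 5).
Individual gaps: 210000−100000 = 110000; 210000−130000 = 80000.
Aggregate gap = ¥190,000.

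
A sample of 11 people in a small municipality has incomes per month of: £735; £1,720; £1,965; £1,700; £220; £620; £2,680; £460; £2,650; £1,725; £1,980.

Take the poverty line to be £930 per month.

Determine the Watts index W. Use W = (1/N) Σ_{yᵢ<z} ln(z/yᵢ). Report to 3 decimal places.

Incomes under z: £220, £460, £620, £735 (q = 4 of N = 11).
ln(z/y) terms: ln(930/220) = 1.4416; ln(930/460) = 0.7040; ln(930/620) = 0.4055; ln(930/735) = 0.2353.
W = 2.786294 / 11 = 0.253.

0.253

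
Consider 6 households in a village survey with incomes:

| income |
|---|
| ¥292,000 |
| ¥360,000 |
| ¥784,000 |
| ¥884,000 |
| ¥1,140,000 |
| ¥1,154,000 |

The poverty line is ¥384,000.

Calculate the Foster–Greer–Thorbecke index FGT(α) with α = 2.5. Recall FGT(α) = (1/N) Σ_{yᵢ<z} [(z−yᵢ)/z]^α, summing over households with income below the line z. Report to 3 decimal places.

Below z: ¥292,000, ¥360,000 (q = 2 of N = 6).
Shortfall ratios: (384000−292000)/384000 = 0.2396; (384000−360000)/384000 = 0.0625.
Raised to α = 2.5: 0.02810; 0.00098.
Sum = 0.029072; FGT(2.5) = 0.029072 / 6 = 0.005.

0.005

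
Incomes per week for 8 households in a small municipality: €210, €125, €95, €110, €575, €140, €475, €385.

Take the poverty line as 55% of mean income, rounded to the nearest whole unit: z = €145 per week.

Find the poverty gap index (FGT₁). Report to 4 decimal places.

Incomes under z: €95, €110, €125, €140 (q = 4 of N = 8).
Shortfall ratios: (145−95)/145 = 0.3448; (145−110)/145 = 0.2414; (145−125)/145 = 0.1379; (145−140)/145 = 0.0345.
Sum of shortfalls = 0.758621; P₁ averages over all N: 0.758621 / 8 = 0.0948.

0.0948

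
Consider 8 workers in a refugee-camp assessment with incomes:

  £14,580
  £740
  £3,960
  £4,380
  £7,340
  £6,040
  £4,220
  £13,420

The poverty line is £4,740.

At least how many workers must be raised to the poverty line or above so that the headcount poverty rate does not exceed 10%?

4

Currently q = 4 of N = 8 are below the line (H = 0.500).
A headcount ratio of at most 10% allows at most ⌊0.10 × 8⌋ = 0 poor workers.
So at least 4 − 0 = 4 must be lifted.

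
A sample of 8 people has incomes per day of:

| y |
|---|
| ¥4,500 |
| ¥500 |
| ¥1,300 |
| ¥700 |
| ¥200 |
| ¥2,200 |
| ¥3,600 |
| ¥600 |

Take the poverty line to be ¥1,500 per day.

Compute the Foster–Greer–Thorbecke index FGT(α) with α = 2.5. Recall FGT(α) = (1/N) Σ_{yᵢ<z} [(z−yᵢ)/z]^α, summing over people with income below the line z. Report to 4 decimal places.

Incomes under z: ¥200, ¥500, ¥600, ¥700, ¥1,300 (q = 5 of N = 8).
Shortfall ratios: (1500−200)/1500 = 0.8667; (1500−500)/1500 = 0.6667; (1500−600)/1500 = 0.6000; (1500−700)/1500 = 0.5333; (1500−1300)/1500 = 0.1333.
Raised to α = 2.5: 0.69925; 0.36289; 0.27885; 0.20773; 0.00649.
Sum = 1.555209; FGT(2.5) = 1.555209 / 8 = 0.1944.

0.1944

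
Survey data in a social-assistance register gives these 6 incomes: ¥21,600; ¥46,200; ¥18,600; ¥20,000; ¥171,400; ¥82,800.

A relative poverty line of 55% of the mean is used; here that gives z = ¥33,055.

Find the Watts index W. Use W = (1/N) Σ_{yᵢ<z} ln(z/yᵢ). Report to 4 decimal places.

Below the line: ¥18,600, ¥20,000, ¥21,600 (q = 3 of N = 6).
Log gaps: ln(33055/18600) = 0.5750; ln(33055/20000) = 0.5024; ln(33055/21600) = 0.4255.
W = 1.502931 / 6 = 0.2505.

0.2505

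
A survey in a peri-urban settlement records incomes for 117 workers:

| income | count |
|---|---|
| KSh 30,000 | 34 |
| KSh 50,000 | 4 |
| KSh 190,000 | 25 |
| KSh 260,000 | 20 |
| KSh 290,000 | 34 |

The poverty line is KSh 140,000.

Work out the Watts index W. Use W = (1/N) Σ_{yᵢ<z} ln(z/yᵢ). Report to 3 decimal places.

0.483

Below the line: 34×KSh 30,000, 4×KSh 50,000 (q = 38 of N = 117).
ln(z/y) terms: ln(140000/30000) = 1.5404 (×34); ln(140000/50000) = 1.0296 (×4).
W = 56.493609 / 117 = 0.483.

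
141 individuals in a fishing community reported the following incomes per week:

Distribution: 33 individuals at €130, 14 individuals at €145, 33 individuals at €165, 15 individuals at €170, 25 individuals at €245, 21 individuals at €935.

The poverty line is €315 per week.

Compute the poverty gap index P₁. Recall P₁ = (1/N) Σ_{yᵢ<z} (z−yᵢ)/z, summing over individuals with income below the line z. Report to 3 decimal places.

0.391

Poor units: 33×€130, 14×€145, 33×€165, 15×€170, 25×€245 (q = 120 of N = 141).
Shortfall ratios: (315−130)/315 = 0.5873 (×33); (315−145)/315 = 0.5397 (×14); (315−165)/315 = 0.4762 (×33); (315−170)/315 = 0.4603 (×15); (315−245)/315 = 0.2222 (×25).
Σ = 55.111111. Dividing by the full population N = 141 gives P₁ = 0.391.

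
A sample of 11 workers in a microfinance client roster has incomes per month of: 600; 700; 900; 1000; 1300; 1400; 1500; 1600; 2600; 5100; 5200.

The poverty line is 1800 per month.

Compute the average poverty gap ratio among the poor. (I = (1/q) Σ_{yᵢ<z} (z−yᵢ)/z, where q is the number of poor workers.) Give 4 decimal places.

Incomes under z: 600, 700, 900, 1000, 1300, 1400, 1500, 1600 (q = 8 of N = 11).
Shortfall ratios (z−y)/z: 0.6667, 0.6111, 0.5000, 0.4444, 0.2778, 0.2222, 0.1667, 0.1111; sum = 3.000000.
The income-gap ratio divides by q (the poor only): 3.000000 / 8 = 0.3750.

0.3750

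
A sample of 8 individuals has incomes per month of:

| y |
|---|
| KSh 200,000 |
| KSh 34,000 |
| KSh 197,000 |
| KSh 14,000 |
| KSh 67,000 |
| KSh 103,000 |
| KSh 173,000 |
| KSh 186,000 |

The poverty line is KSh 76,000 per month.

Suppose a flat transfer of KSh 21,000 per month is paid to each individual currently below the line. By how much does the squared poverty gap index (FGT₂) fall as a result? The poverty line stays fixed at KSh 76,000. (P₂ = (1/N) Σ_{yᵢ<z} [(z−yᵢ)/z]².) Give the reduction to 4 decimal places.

0.0772

Before: below the line — KSh 14,000, KSh 34,000, KSh 67,000; squared poverty gap index (FGT₂) = 0.123117.
After the KSh 21,000 transfer: below the line — KSh 35,000, KSh 55,000; squared poverty gap index (FGT₂) = 0.045923.
Reduction = 0.123117 − 0.045923 = 0.0772.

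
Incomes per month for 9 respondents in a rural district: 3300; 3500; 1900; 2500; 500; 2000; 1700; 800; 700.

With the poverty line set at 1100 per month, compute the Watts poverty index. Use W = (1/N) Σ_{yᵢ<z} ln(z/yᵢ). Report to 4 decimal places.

Incomes under z: 500, 700, 800 (q = 3 of N = 9).
Log shortfalls: ln(1100/500) = 0.7885; ln(1100/700) = 0.4520; ln(1100/800) = 0.3185.
W = 1.558896 / 9 = 0.1732.

0.1732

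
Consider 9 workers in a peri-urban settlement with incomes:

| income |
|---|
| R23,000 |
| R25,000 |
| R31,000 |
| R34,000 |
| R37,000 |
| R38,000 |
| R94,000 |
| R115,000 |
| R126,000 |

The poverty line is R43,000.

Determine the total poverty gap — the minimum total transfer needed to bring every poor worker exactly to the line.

R70,000

Poor units: R23,000, R25,000, R31,000, R34,000, R37,000, R38,000 (q = 6 of N = 9).
Individual gaps: 43000−23000 = 20000; 43000−25000 = 18000; 43000−31000 = 12000; 43000−34000 = 9000; 43000−37000 = 6000; 43000−38000 = 5000.
Aggregate gap = R70,000.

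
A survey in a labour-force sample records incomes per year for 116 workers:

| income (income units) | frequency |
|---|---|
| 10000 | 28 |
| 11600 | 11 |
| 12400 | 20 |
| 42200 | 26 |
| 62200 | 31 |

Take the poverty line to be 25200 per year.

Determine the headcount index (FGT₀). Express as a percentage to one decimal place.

59 of the 116 workers have income below 25200.
H = 59/116 = 50.9%.

50.9%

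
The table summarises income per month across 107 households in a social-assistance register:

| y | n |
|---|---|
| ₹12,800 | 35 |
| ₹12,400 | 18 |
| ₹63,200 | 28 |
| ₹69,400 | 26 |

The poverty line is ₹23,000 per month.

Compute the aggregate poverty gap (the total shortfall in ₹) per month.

₹547,800

Below the line: 18×₹12,400, 35×₹12,800 (q = 53 of N = 107).
Individual gaps: 18×(23000−12400) = 190800; 35×(23000−12800) = 357000.
Aggregate gap = ₹547,800.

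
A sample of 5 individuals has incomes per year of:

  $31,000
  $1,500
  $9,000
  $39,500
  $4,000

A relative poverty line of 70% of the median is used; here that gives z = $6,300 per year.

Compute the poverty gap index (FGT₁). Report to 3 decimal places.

0.225

Poor units: $1,500, $4,000 (q = 2 of N = 5).
Shortfall ratios: (6300−1500)/6300 = 0.7619; (6300−4000)/6300 = 0.3651.
Σ = 1.126984. Dividing by the full population N = 5 gives P₁ = 0.225.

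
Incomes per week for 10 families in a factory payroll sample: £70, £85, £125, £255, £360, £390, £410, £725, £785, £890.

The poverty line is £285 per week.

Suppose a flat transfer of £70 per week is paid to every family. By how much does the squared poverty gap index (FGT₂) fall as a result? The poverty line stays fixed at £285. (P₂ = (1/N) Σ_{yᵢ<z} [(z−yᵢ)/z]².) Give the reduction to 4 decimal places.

0.0821

Before: below the line — £70, £85, £125, £255; squared poverty gap index (FGT₂) = 0.138781.
After the £70 transfer: below the line — £140, £155, £195; squared poverty gap index (FGT₂) = 0.056664.
Reduction = 0.138781 − 0.056664 = 0.0821.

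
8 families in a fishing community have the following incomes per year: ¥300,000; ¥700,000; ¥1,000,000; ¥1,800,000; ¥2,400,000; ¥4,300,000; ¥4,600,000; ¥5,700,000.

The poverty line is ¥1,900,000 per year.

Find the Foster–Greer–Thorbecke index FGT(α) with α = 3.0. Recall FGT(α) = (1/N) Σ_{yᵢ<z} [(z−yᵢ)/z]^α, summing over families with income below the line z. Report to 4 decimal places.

0.1194

Poor units: ¥300,000, ¥700,000, ¥1,000,000, ¥1,800,000 (q = 4 of N = 8).
Shortfall ratios: (1900000−300000)/1900000 = 0.8421; (1900000−700000)/1900000 = 0.6316; (1900000−1000000)/1900000 = 0.4737; (1900000−1800000)/1900000 = 0.0526.
Raised to α = 3.0: 0.59717; 0.25193; 0.10628; 0.00015.
Sum = 0.955533; FGT(3.0) = 0.955533 / 8 = 0.1194.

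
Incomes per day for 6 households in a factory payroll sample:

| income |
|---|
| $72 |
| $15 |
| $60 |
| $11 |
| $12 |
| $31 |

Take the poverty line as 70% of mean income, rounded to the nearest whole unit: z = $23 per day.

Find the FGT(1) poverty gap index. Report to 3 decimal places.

Below z: $11, $12, $15 (q = 3 of N = 6).
Shortfall ratios: (23−11)/23 = 0.5217; (23−12)/23 = 0.4783; (23−15)/23 = 0.3478.
Sum of shortfalls = 1.347826; P₁ averages over all N: 1.347826 / 6 = 0.225.

0.225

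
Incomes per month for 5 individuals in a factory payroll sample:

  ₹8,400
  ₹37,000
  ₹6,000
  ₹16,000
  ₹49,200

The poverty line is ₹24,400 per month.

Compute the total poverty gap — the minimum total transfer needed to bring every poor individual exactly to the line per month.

Poor units: ₹6,000, ₹8,400, ₹16,000 (q = 3 of N = 5).
Individual gaps: 24400−6000 = 18400; 24400−8400 = 16000; 24400−16000 = 8400.
Aggregate gap = ₹42,800.

₹42,800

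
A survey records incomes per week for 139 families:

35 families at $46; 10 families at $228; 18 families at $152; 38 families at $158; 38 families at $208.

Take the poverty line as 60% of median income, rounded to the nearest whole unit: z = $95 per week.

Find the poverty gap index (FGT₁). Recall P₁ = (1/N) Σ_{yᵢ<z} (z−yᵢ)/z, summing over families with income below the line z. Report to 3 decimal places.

Poor units: 35×$46 (q = 35 of N = 139).
Shortfall ratios: (95−46)/95 = 0.5158 (×35).
Σ = 18.052632. Dividing by the full population N = 139 gives P₁ = 0.130.

0.130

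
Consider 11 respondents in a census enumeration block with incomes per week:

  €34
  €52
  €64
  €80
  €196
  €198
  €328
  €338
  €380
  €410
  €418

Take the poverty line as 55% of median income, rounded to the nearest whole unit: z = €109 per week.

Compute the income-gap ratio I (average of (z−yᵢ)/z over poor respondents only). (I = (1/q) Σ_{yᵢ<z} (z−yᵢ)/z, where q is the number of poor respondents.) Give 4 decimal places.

Poor units: €34, €52, €64, €80 (q = 4 of N = 11).
Relative gaps: 0.6881, 0.5229, 0.4128, 0.2661; sum = 1.889908.
I averages over the q = 4 poor units only: 1.889908 / 4 = 0.4725.

0.4725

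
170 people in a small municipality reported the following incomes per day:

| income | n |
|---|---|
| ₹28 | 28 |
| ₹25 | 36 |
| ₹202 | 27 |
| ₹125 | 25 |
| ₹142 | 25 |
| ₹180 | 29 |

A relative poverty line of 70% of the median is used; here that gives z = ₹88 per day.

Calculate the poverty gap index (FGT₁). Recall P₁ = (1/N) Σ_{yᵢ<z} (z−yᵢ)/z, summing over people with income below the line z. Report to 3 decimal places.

Below z: 36×₹25, 28×₹28 (q = 64 of N = 170).
Gap ratios (z−y)/z: (88−25)/88 = 0.7159 (×36); (88−28)/88 = 0.6818 (×28).
Sum of shortfalls = 44.863636; P₁ averages over all N: 44.863636 / 170 = 0.264.

0.264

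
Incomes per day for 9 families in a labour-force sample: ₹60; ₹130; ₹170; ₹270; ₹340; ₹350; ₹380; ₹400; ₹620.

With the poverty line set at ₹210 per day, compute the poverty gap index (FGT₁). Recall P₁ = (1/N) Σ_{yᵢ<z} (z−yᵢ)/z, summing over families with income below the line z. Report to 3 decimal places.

Poor units: ₹60, ₹130, ₹170 (q = 3 of N = 9).
Relative gaps: (210−60)/210 = 0.7143; (210−130)/210 = 0.3810; (210−170)/210 = 0.1905.
Σ = 1.285714. Dividing by the full population N = 9 gives P₁ = 0.143.

0.143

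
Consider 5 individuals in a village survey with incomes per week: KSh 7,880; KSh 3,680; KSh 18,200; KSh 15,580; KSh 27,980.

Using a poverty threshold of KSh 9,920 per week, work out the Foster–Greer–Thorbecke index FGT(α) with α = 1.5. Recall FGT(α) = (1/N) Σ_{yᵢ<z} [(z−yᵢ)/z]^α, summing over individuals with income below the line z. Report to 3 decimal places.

Below the line: KSh 3,680, KSh 7,880 (q = 2 of N = 5).
Shortfall ratios: (9920−3680)/9920 = 0.6290; (9920−7880)/9920 = 0.2056.
Raised to α = 1.5: 0.49890; 0.09326.
Sum = 0.592151; FGT(1.5) = 0.592151 / 5 = 0.118.

0.118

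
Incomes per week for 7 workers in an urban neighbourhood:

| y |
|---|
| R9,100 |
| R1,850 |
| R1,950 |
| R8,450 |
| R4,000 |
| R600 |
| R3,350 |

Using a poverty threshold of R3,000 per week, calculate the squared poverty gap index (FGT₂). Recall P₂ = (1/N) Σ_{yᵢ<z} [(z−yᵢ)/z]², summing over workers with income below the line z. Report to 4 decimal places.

Below the line: R600, R1,850, R1,950 (q = 3 of N = 7).
Normalized shortfalls: (3000−600)/3000 = 0.8000; (3000−1850)/3000 = 0.3833; (3000−1950)/3000 = 0.3500.
Squared: 0.6400; 0.1469; 0.1225.
Sum = 0.909444; P₂ = 0.909444 / 7 = 0.1299.

0.1299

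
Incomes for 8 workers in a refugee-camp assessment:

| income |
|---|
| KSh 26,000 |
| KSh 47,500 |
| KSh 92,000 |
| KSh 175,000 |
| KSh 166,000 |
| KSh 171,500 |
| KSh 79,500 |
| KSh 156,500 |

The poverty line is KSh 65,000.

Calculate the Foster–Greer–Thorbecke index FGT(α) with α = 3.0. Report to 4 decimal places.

Below z: KSh 26,000, KSh 47,500 (q = 2 of N = 8).
Gap ratios (z−y)/z: (65000−26000)/65000 = 0.6000; (65000−47500)/65000 = 0.2692.
Raised to α = 3.0: 0.21600; 0.01952.
Sum = 0.235515; FGT(3.0) = 0.235515 / 8 = 0.0294.

0.0294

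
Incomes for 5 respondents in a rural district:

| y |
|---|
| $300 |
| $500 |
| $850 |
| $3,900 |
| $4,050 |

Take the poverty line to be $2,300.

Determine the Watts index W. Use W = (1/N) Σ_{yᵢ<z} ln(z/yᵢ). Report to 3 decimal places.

Below z: $300, $500, $850 (q = 3 of N = 5).
Log gaps: ln(2300/300) = 2.0369; ln(2300/500) = 1.5261; ln(2300/850) = 0.9954.
W = 4.558366 / 5 = 0.912.

0.912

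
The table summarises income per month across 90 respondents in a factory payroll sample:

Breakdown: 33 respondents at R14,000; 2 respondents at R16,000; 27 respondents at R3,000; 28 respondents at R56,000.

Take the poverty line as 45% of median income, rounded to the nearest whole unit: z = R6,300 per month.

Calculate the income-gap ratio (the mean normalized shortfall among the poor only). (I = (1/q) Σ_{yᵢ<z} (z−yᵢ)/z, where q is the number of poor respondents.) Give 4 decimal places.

Incomes under z: 27×R3,000 (q = 27 of N = 90).
Relative gaps: 0.5238 (×27); sum = 14.142857.
The income-gap ratio divides by q (the poor only): 14.142857 / 27 = 0.5238.

0.5238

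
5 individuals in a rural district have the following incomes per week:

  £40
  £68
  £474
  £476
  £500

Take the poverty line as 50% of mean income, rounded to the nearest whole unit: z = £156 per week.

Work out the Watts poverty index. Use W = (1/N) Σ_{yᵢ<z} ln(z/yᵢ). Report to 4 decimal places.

Incomes under z: £40, £68 (q = 2 of N = 5).
Log shortfalls: ln(156/40) = 1.3610; ln(156/68) = 0.8303.
W = 2.191325 / 5 = 0.4383.

0.4383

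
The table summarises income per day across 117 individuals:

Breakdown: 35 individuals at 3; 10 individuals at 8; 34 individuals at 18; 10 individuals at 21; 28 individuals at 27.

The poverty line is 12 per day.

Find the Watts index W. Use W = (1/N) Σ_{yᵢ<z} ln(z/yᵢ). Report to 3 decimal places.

0.449

Poor units: 35×3, 10×8 (q = 45 of N = 117).
Log shortfalls: ln(12/3) = 1.3863 (×35); ln(12/8) = 0.4055 (×10).
W = 52.574954 / 117 = 0.449.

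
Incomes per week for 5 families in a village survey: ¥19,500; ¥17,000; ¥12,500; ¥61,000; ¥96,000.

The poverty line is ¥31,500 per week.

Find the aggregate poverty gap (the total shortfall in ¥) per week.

Poor units: ¥12,500, ¥17,000, ¥19,500 (q = 3 of N = 5).
Individual gaps: 31500−12500 = 19000; 31500−17000 = 14500; 31500−19500 = 12000.
Aggregate gap = ¥45,500.

¥45,500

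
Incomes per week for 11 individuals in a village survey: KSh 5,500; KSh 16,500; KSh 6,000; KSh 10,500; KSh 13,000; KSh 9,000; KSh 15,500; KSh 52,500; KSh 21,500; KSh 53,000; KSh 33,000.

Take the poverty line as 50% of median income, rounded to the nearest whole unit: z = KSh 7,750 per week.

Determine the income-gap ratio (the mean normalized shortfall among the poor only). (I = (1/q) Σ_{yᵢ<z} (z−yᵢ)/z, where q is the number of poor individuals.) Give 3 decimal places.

0.258

Below the line: KSh 5,500, KSh 6,000 (q = 2 of N = 11).
Shortfall ratios (z−y)/z: 0.2903, 0.2258; sum = 0.516129.
I averages over the q = 2 poor units only: 0.516129 / 2 = 0.258.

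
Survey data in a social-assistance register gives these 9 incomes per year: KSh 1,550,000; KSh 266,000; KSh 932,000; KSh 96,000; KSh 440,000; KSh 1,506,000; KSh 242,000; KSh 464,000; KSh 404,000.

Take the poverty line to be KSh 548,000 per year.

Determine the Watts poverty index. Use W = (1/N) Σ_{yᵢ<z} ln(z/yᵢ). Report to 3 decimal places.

0.441

Below the line: KSh 96,000, KSh 242,000, KSh 266,000, KSh 404,000, KSh 440,000, KSh 464,000 (q = 6 of N = 9).
Log shortfalls: ln(548000/96000) = 1.7419; ln(548000/242000) = 0.8173; ln(548000/266000) = 0.7228; ln(548000/404000) = 0.3049; ln(548000/440000) = 0.2195; ln(548000/464000) = 0.1664.
W = 3.972795 / 9 = 0.441.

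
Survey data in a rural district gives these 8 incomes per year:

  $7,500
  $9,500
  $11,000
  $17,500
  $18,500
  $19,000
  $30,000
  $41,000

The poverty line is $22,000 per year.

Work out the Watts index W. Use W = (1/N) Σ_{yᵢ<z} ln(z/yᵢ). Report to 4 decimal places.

Incomes under z: $7,500, $9,500, $11,000, $17,500, $18,500, $19,000 (q = 6 of N = 8).
Log shortfalls: ln(22000/7500) = 1.0761; ln(22000/9500) = 0.8398; ln(22000/11000) = 0.6931; ln(22000/17500) = 0.2288; ln(22000/18500) = 0.1733; ln(22000/19000) = 0.1466.
W = 3.157754 / 8 = 0.3947.

0.3947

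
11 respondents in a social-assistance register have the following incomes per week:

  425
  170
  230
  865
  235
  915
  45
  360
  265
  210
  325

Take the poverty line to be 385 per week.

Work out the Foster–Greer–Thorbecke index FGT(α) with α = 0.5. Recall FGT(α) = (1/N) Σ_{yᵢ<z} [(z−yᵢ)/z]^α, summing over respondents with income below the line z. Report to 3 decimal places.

Incomes under z: 45, 170, 210, 230, 235, 265, 325, 360 (q = 8 of N = 11).
Normalized shortfalls: (385−45)/385 = 0.8831; (385−170)/385 = 0.5584; (385−210)/385 = 0.4545; (385−230)/385 = 0.4026; (385−235)/385 = 0.3896; (385−265)/385 = 0.3117; (385−325)/385 = 0.1558; (385−360)/385 = 0.0649.
Raised to α = 0.5: 0.93974; 0.74729; 0.67420; 0.63451; 0.62419; 0.55829; 0.39477; 0.25482.
Sum = 4.827811; FGT(0.5) = 4.827811 / 11 = 0.439.

0.439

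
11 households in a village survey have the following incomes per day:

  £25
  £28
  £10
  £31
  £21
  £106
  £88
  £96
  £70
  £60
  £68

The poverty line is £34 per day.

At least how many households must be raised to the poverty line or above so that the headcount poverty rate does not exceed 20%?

5 of the 11 households are poor, so H = 5/11 = 0.455.
A headcount ratio of at most 20% allows at most ⌊0.20 × 11⌋ = 2 poor households.
So at least 5 − 2 = 3 must be lifted.

3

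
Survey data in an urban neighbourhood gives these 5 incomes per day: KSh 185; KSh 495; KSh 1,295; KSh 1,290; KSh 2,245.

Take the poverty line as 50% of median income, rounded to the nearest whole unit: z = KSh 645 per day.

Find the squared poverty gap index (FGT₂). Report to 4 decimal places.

Below the line: KSh 185, KSh 495 (q = 2 of N = 5).
Normalized shortfalls: (645−185)/645 = 0.7132; (645−495)/645 = 0.2326.
Squared: 0.5086; 0.0541.
Sum = 0.562707; P₂ = 0.562707 / 5 = 0.1125.

0.1125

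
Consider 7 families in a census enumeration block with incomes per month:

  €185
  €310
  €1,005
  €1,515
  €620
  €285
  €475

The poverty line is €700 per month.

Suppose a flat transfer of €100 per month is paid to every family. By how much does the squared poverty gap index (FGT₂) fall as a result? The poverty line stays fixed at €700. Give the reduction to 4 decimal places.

0.0803

Before: below the line — €185, €285, €310, €475, €620; squared poverty gap index (FGT₂) = 0.188506.
After the €100 transfer: below the line — €285, €385, €410, €575; squared poverty gap index (FGT₂) = 0.108214.
Reduction = 0.188506 − 0.108214 = 0.0803.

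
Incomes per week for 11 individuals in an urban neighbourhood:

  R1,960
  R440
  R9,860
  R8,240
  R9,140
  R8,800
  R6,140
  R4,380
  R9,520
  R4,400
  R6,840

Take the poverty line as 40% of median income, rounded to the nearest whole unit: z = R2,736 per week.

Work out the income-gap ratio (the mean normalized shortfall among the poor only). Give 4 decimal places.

Poor units: R440, R1,960 (q = 2 of N = 11).
Relative gaps: 0.8392, 0.2836; sum = 1.122807.
I averages over the q = 2 poor units only: 1.122807 / 2 = 0.5614.

0.5614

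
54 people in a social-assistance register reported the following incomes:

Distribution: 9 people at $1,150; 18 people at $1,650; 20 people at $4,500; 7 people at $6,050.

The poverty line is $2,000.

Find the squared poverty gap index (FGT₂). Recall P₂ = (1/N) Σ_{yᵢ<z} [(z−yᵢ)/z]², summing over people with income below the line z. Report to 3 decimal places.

0.040

Below the line: 9×$1,150, 18×$1,650 (q = 27 of N = 54).
Shortfall ratios: (2000−1150)/2000 = 0.4250 (×9); (2000−1650)/2000 = 0.1750 (×18).
Squared: 0.1806 (×9); 0.0306 (×18).
Sum = 2.176875; P₂ = 2.176875 / 54 = 0.040.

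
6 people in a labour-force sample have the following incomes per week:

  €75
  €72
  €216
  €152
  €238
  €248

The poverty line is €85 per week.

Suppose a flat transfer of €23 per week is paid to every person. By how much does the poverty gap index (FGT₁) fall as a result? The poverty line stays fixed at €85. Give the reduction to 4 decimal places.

0.0451

Before: below the line — €72, €75; poverty gap index (FGT₁) = 0.045098.
After the €23 transfer: below the line — none; poverty gap index (FGT₁) = 0.000000.
Reduction = 0.045098 − 0.000000 = 0.0451.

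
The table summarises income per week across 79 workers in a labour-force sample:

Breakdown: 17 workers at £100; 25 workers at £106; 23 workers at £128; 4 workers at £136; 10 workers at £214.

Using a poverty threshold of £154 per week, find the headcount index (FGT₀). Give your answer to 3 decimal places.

69 of the 79 workers have income below £154.
H = 69/79 = 0.873.

0.873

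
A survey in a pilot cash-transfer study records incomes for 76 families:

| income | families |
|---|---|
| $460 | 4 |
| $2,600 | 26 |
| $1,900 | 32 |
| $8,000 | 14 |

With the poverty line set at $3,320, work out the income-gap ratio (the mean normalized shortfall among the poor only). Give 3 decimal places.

0.367

Incomes under z: 4×$460, 32×$1,900, 26×$2,600 (q = 62 of N = 76).
Shortfall ratios (z−y)/z: 0.8614 (×4), 0.4277 (×32), 0.2169 (×26); sum = 22.771084.
I averages over the q = 62 poor units only: 22.771084 / 62 = 0.367.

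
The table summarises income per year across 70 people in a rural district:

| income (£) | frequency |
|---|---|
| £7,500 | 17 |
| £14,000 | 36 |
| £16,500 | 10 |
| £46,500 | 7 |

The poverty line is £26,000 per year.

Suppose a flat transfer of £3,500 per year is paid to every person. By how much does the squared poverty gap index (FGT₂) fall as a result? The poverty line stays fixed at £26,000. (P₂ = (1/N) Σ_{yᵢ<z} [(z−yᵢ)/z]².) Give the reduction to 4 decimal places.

Before: below the line — 17×£7,500, 36×£14,000, 10×£16,500; squared poverty gap index (FGT₂) = 0.251580.
After the £3,500 transfer: below the line — 17×£11,000, 36×£17,500, 10×£20,000; squared poverty gap index (FGT₂) = 0.143407.
Reduction = 0.251580 − 0.143407 = 0.1082.

0.1082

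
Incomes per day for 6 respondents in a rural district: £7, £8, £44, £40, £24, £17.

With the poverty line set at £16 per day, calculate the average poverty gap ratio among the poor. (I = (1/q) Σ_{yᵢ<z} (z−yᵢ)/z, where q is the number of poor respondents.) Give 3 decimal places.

0.531

Below the line: £7, £8 (q = 2 of N = 6).
Relative gaps: 0.5625, 0.5000; sum = 1.062500.
I averages over the q = 2 poor units only: 1.062500 / 2 = 0.531.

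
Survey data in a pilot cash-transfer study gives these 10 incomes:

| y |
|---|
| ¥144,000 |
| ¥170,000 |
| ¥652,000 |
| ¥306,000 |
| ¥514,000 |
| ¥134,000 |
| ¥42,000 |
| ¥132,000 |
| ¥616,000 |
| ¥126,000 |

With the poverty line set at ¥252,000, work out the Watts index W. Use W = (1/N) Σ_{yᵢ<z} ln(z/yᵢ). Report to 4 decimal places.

0.4716

Incomes under z: ¥42,000, ¥126,000, ¥132,000, ¥134,000, ¥144,000, ¥170,000 (q = 6 of N = 10).
ln(z/y) terms: ln(252000/42000) = 1.7918; ln(252000/126000) = 0.6931; ln(252000/132000) = 0.6466; ln(252000/134000) = 0.6316; ln(252000/144000) = 0.5596; ln(252000/170000) = 0.3936.
W = 4.716370 / 10 = 0.4716.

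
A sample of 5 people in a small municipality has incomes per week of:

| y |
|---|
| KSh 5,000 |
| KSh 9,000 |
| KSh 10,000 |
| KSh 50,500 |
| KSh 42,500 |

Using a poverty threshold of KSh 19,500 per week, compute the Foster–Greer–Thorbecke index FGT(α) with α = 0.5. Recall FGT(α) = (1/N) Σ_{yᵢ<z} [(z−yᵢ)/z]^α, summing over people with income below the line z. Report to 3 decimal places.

0.459

Below the line: KSh 5,000, KSh 9,000, KSh 10,000 (q = 3 of N = 5).
Gap ratios (z−y)/z: (19500−5000)/19500 = 0.7436; (19500−9000)/19500 = 0.5385; (19500−10000)/19500 = 0.4872.
Raised to α = 0.5: 0.86232; 0.73380; 0.69798.
Sum = 2.294098; FGT(0.5) = 2.294098 / 5 = 0.459.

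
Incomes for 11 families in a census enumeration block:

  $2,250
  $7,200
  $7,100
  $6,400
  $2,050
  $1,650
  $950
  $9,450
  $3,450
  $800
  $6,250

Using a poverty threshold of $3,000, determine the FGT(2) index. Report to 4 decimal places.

Below the line: $800, $950, $1,650, $2,050, $2,250 (q = 5 of N = 11).
Shortfall ratios: (3000−800)/3000 = 0.7333; (3000−950)/3000 = 0.6833; (3000−1650)/3000 = 0.4500; (3000−2050)/3000 = 0.3167; (3000−2250)/3000 = 0.2500.
Squared: 0.5378; 0.4669; 0.2025; 0.1003; 0.0625.
Sum = 1.370000; P₂ = 1.370000 / 11 = 0.1245.

0.1245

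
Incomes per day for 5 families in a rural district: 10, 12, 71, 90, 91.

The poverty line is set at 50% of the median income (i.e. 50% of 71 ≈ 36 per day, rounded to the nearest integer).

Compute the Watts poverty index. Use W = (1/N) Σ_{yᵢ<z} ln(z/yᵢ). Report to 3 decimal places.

0.476

Below the line: 10, 12 (q = 2 of N = 5).
Log shortfalls: ln(36/10) = 1.2809; ln(36/12) = 1.0986.
W = 2.379546 / 5 = 0.476.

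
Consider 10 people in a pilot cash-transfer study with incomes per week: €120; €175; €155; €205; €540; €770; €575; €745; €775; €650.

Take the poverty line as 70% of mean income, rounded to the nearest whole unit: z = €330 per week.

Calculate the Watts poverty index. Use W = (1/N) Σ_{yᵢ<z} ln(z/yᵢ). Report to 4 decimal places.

Incomes under z: €120, €155, €175, €205 (q = 4 of N = 10).
ln(z/y) terms: ln(330/120) = 1.0116; ln(330/155) = 0.7557; ln(330/175) = 0.6343; ln(330/205) = 0.4761.
W = 2.877658 / 10 = 0.2878.

0.2878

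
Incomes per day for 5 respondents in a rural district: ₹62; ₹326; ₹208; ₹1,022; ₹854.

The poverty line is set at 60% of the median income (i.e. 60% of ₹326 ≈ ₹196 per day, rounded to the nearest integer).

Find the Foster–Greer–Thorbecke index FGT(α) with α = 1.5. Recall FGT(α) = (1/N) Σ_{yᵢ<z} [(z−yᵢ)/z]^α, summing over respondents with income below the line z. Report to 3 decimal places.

Poor units: ₹62 (q = 1 of N = 5).
Normalized shortfalls: (196−62)/196 = 0.6837.
Raised to α = 1.5: 0.56529.
Sum = 0.565292; FGT(1.5) = 0.565292 / 5 = 0.113.

0.113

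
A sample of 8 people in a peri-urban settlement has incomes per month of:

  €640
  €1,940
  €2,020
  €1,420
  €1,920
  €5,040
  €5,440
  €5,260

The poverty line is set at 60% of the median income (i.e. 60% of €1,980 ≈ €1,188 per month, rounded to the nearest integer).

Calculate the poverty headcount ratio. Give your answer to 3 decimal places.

0.125

1 of the 8 people have income below €1,188.
H = 1/8 = 0.125.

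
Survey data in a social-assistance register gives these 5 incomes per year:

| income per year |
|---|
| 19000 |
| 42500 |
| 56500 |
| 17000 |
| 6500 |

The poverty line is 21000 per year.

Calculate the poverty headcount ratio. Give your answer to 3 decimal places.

3 of the 5 individuals have income below 21000.
H = 3/5 = 0.600.

0.600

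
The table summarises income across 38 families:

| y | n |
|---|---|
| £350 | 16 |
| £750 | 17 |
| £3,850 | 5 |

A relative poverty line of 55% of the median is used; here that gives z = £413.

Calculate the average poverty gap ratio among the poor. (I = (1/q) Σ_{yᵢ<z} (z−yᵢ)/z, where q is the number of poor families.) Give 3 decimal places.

0.153

Below z: 16×£350 (q = 16 of N = 38).
Shortfall ratios (z−y)/z: 0.1525 (×16); sum = 2.440678.
The income-gap ratio divides by q (the poor only): 2.440678 / 16 = 0.153.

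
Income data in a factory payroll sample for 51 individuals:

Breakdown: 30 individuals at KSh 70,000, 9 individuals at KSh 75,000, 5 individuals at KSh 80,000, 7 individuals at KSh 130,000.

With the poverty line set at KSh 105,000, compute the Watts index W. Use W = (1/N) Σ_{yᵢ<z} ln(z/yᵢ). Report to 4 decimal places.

Poor units: 30×KSh 70,000, 9×KSh 75,000, 5×KSh 80,000 (q = 44 of N = 51).
Log shortfalls: ln(105000/70000) = 0.4055 (×30); ln(105000/75000) = 0.3365 (×9); ln(105000/80000) = 0.2719 (×5).
W = 16.551872 / 51 = 0.3245.

0.3245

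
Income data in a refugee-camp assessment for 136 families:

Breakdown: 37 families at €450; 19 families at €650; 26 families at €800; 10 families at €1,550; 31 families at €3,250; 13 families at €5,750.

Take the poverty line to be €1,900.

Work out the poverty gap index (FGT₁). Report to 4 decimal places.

Poor units: 37×€450, 19×€650, 26×€800, 10×€1,550 (q = 92 of N = 136).
Relative gaps: (1900−450)/1900 = 0.7632 (×37); (1900−650)/1900 = 0.6579 (×19); (1900−800)/1900 = 0.5789 (×26); (1900−1550)/1900 = 0.1842 (×10).
Sum of shortfalls = 57.631579; P₁ averages over all N: 57.631579 / 136 = 0.4238.

0.4238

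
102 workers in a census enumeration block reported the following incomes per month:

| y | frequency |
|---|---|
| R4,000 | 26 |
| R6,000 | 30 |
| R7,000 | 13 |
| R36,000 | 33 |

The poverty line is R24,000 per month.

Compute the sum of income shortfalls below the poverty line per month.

R1,281,000

Below z: 26×R4,000, 30×R6,000, 13×R7,000 (q = 69 of N = 102).
Individual gaps: 26×(24000−4000) = 520000; 30×(24000−6000) = 540000; 13×(24000−7000) = 221000.
Aggregate gap = R1,281,000.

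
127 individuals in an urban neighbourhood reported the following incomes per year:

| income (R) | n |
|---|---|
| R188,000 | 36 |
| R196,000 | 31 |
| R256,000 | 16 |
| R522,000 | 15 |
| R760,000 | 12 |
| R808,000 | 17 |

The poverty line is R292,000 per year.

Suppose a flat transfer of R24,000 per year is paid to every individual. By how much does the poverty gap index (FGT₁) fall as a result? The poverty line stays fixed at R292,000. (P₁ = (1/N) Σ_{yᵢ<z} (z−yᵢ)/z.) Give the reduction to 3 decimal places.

0.054

Before: below the line — 36×R188,000, 31×R196,000, 16×R256,000; poverty gap index (FGT₁) = 0.19674.
After the R24,000 transfer: below the line — 36×R212,000, 31×R220,000, 16×R280,000; poverty gap index (FGT₁) = 0.14303.
Reduction = 0.19674 − 0.14303 = 0.054.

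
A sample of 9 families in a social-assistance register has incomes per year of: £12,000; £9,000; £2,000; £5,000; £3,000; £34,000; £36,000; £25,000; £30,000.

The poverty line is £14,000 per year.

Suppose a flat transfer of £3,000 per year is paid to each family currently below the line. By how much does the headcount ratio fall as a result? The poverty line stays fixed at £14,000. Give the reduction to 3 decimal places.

0.111

Before: below the line — £2,000, £3,000, £5,000, £9,000, £12,000; headcount ratio = 0.55556.
After the £3,000 transfer: below the line — £5,000, £6,000, £8,000, £12,000; headcount ratio = 0.44444.
Reduction = 0.55556 − 0.44444 = 0.111.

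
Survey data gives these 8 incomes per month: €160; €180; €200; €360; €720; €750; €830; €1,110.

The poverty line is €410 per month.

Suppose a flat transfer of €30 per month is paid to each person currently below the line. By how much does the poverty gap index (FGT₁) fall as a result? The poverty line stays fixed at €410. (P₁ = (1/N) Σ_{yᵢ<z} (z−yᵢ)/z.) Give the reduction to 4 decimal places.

0.0366

Before: below the line — €160, €180, €200, €360; poverty gap index (FGT₁) = 0.225610.
After the €30 transfer: below the line — €190, €210, €230, €390; poverty gap index (FGT₁) = 0.189024.
Reduction = 0.225610 − 0.189024 = 0.0366.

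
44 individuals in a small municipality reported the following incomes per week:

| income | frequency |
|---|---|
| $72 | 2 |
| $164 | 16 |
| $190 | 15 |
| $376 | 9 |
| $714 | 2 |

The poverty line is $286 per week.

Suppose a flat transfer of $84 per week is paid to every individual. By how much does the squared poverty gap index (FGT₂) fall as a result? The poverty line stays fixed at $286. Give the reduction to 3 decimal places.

0.114

Before: below the line — 2×$72, 16×$164, 15×$190; squared poverty gap index (FGT₂) = 0.13003.
After the $84 transfer: below the line — 2×$156, 16×$248, 15×$274; squared poverty gap index (FGT₂) = 0.01641.
Reduction = 0.13003 − 0.01641 = 0.114.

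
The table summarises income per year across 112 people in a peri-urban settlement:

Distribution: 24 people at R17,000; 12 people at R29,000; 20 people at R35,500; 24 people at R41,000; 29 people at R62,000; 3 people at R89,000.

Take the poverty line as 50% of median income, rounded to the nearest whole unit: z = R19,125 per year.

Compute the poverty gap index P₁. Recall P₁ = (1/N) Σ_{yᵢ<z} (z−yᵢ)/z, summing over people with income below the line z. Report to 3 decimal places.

Incomes under z: 24×R17,000 (q = 24 of N = 112).
Normalized shortfalls: (19125−17000)/19125 = 0.1111 (×24).
Sum of shortfalls = 2.666667; P₁ averages over all N: 2.666667 / 112 = 0.024.

0.024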